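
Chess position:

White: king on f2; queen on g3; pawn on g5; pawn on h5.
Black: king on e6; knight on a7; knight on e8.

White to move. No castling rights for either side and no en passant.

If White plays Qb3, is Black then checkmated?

no

After Qb3: black king on e6; in check: yes, from the white queen on b3.
Black has 5 legal replies: Ke7, Kd7, Kd6, Kf5, Ke5.
In check but a legal move exists → not checkmate.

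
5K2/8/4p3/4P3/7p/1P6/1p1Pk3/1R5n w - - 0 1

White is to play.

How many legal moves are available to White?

White to move; king on f8.
In check: no.
Legal moves: Kg8, Ke8, Kg7, Kf7, Ke7, Rxb2, Rxh1, Rg1, Rf1, Re1+, Rd1, Rc1, Ra1, b4, d3, d4.
Count: 16.

16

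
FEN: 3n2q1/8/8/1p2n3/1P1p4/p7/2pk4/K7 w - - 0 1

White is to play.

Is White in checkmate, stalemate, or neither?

stalemate

White to move; white king on a1.
In check: no.
King squares — b1: attacked by Pc2; a2: attacked by Qg8; b2: attacked by Pa3.
Legal moves for White: none.
Not in check and no legal moves → stalemate.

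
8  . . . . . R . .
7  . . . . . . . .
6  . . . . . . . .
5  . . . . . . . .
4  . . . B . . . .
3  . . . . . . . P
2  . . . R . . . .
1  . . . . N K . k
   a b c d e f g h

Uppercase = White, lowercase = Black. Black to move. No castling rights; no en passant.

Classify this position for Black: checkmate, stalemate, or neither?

Black to move; black king on h1.
In check: no.
King squares — g1: attacked by Kf1; g2: attacked by Ne1; h2: attacked by Rd2.
Legal moves for Black: none.
Not in check and no legal moves → stalemate.

stalemate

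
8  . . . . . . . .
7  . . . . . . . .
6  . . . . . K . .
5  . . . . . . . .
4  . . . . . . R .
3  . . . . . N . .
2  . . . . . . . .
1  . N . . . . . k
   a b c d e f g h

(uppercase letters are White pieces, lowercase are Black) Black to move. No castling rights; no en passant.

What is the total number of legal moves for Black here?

Black to move; king on h1.
In check: no.
Legal moves: none.
Count: 0.

0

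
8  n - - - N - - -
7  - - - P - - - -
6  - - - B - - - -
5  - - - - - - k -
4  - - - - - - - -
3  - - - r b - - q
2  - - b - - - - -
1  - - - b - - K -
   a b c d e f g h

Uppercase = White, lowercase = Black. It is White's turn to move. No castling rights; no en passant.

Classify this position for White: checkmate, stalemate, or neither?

White to move; white king on g1.
In check: yes, from the black bishop on e3.
King squares — f1: attacked by Qh3; h1: attacked by Qh3; f2: attacked by Be3; g2: attacked by Qh3; h2: attacked by Qh3.
Legal moves for White: none.
In check with no legal moves → checkmate.

checkmate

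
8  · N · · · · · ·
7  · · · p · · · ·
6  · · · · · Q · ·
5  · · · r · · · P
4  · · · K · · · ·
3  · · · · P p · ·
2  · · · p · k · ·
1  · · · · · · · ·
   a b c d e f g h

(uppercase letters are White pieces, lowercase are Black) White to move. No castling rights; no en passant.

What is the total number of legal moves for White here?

4

White to move; king on d4.
In check: yes, from the black rook on d5.
Legal moves: Kxd5, Ke4, Kc4, Kc3.
Count: 4.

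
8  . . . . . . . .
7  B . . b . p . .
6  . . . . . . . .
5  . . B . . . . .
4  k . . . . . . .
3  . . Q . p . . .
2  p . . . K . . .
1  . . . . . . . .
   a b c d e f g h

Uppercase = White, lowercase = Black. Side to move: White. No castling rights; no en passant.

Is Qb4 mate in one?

yes

After Qb4: black king on a4; in check: yes, from the white queen on b4.
King squares — a3: attacked by Qb4; b3: attacked by Qb4; b4: attacked by Bc5; a5: attacked by Qb4; b5: attacked by Qb4.
Black has no legal moves → checkmate.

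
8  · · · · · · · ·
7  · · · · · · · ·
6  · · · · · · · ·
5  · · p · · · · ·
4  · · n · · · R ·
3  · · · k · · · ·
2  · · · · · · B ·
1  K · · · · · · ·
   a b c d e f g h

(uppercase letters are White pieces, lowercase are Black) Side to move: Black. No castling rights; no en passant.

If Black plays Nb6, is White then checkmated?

no

After Nb6: white king on a1; in check: no.
White is not in check, so this cannot be checkmate.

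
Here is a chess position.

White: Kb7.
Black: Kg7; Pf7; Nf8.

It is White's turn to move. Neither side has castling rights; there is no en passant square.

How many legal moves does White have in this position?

8

White to move; king on b7.
In check: no.
Legal moves: Kc8, Kb8, Ka8, Kc7, Ka7, Kc6, Kb6, Ka6.
Count: 8.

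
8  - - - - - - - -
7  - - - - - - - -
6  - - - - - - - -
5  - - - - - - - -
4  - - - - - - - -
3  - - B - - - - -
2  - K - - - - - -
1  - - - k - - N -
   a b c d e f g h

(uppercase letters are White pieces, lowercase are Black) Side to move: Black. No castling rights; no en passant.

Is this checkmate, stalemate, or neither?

stalemate

Black to move; black king on d1.
In check: no.
King squares — c1: attacked by Kb2; e1: attacked by Bc3; c2: attacked by Kb2; d2: attacked by Bc3; e2: attacked by Ng1.
Legal moves for Black: none.
Not in check and no legal moves → stalemate.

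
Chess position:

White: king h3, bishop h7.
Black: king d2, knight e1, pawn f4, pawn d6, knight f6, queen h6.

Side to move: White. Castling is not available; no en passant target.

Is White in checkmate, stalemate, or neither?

White to move; white king on h3.
In check: yes, from the black queen on h6.
King squares — g2: attacked by Ne1; h2: attacked by Qh6; g3: attacked by Pf4; g4: attacked by Nf6; h4: attacked by Qh6.
Legal moves for White: none.
In check with no legal moves → checkmate.

checkmate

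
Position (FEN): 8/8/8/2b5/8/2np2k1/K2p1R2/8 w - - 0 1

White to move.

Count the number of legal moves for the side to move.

3

White to move; king on a2.
In check: yes, from the black knight on c3.
Legal moves: Kb3, Kb2, Ka1.
Count: 3.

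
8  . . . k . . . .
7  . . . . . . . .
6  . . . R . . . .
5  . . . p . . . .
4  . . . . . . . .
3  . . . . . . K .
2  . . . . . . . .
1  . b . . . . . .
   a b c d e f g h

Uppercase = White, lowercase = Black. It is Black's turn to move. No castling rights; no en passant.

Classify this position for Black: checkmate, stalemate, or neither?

neither

Black to move; black king on d8.
In check: yes, from the white rook on d6.
Legal moves for Black: Ke8, Kc8, Ke7, Kc7.
Black is in check but has 4 legal moves → neither.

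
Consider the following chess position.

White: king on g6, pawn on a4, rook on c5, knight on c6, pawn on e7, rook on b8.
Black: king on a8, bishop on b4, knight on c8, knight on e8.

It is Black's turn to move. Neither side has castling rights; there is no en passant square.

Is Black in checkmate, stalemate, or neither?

Black to move; black king on a8.
In check: yes, from the white rook on b8.
King squares — a7: attacked by Nc6; b7: attacked by Rb8; b8: attacked by Nc6.
Legal moves for Black: none.
In check with no legal moves → checkmate.

checkmate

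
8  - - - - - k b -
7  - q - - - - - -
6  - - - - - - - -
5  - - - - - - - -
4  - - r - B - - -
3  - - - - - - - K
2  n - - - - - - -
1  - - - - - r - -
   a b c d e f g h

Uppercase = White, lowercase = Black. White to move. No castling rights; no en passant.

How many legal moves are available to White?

White to move; king on h3.
In check: no.
Legal moves: Bh7, Bxb7, Bg6, Bc6, Bf5, Bd5, Bf3, Bd3, Bg2, Bc2, Bh1, Bb1, Kh4, Kg4, Kg3, Kh2, Kg2.
Count: 17.

17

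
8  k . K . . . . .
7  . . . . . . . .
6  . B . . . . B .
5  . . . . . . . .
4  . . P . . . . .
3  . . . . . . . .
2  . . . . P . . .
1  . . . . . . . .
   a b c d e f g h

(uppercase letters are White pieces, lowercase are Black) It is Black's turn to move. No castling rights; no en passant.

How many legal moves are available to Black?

Black to move; king on a8.
In check: no.
Legal moves: none.
Count: 0.

0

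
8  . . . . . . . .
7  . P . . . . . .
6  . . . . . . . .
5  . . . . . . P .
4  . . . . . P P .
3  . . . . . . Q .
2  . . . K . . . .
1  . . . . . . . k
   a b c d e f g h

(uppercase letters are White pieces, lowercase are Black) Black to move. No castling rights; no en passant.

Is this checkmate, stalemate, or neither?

Black to move; black king on h1.
In check: no.
King squares — g1: attacked by Qg3; g2: attacked by Qg3; h2: attacked by Qg3.
Legal moves for Black: none.
Not in check and no legal moves → stalemate.

stalemate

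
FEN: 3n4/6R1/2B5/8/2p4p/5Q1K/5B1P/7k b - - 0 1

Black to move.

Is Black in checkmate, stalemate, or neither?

Black to move; black king on h1.
In check: yes, from the white queen on f3.
King squares — g1: attacked by Bf2; g2: attacked by Qf3; h2: attacked by Kh3.
Legal moves for Black: none.
In check with no legal moves → checkmate.

checkmate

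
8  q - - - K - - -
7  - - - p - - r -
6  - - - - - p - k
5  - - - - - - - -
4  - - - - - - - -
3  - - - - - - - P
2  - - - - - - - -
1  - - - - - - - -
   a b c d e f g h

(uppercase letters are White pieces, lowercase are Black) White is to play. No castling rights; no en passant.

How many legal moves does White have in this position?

0

White to move; king on e8.
In check: yes, from the black queen on a8.
Legal moves: none.
Count: 0.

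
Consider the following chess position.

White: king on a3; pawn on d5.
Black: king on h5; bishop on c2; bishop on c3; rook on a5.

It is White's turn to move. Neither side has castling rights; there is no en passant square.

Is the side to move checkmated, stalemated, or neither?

White to move; white king on a3.
In check: yes, from the black rook on a5.
King squares — a2: attacked by Ra5; b2: attacked by Bc3; b3: attacked by Bc2; a4: attacked by Bc2; b4: attacked by Bc3.
Legal moves for White: none.
In check with no legal moves → checkmate.

checkmate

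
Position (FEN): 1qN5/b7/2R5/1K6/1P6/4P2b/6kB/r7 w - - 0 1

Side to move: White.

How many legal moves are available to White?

White to move; king on b5.
In check: yes, from the black queen on b8.
Legal moves: Kc4, Nb6, Rb6, Bxb8.
Count: 4.

4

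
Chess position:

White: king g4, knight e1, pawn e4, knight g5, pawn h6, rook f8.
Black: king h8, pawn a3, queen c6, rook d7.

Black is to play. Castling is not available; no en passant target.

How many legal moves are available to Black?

Black to move; king on h8.
In check: yes, from the white rook on f8.
Legal moves: none.
Count: 0.

0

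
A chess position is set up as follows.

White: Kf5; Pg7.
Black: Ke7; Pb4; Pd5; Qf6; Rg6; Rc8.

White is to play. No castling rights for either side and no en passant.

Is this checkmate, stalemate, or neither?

White to move; white king on f5.
In check: yes, from the black queen on f6.
King squares — e4: attacked by Pd5; f4: attacked by Qf6; g4: attacked by Rg6; e5: attacked by Qf6; g5: attacked by Qf6; e6: attacked by Qf6; f6: attacked by Rg6; g6: attacked by Qf6.
Legal moves for White: none.
In check with no legal moves → checkmate.

checkmate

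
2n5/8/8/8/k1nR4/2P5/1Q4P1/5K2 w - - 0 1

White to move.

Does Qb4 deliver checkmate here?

After Qb4: black king on a4; in check: yes, from the white queen on b4.
King squares — a3: attacked by Qb4; b3: attacked by Qb4; b4: attacked by Pc3; a5: attacked by Qb4; b5: attacked by Qb4.
Black has no legal moves → checkmate.

yes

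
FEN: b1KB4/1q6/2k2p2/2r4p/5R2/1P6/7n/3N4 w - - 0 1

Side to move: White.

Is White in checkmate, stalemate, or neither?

checkmate

White to move; white king on c8.
In check: yes, from the black queen on b7.
King squares — b7: attacked by Kc6; c7: attacked by Kc6; d7: attacked by Kc6; b8: attacked by Qb7; d8: own bishop.
Legal moves for White: none.
In check with no legal moves → checkmate.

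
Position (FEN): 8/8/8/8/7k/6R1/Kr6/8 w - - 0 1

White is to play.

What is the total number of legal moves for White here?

White to move; king on a2.
In check: yes, from the black rook on b2.
Legal moves: Ka3, Kxb2, Ka1.
Count: 3.

3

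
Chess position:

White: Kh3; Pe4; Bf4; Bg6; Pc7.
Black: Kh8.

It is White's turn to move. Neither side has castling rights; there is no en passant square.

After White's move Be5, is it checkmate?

no

After Be5: black king on h8; in check: yes, from the white bishop on e5.
Black has 1 legal reply: Kg8.
In check but a legal move exists → not checkmate.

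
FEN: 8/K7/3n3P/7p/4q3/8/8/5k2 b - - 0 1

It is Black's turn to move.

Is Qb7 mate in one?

After Qb7: white king on a7; in check: yes, from the black queen on b7.
King squares — a6: attacked by Qb7; b6: attacked by Qb7; b7: attacked by Nd6; a8: attacked by Qb7; b8: attacked by Qb7.
White has no legal moves → checkmate.

yes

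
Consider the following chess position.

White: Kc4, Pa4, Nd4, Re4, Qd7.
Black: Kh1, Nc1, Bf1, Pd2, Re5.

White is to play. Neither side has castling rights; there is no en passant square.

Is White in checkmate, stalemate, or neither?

neither

White to move; white king on c4.
In check: yes, from the black bishop on f1.
King squares — b3: attacked by Nc1; c3: available; d3: attacked by Nc1; b4: available; d4: own knight; b5: attacked by Bf1; c5: attacked by Re5; d5: attacked by Re5.
Legal moves for White: Kb4, Kc3, Re2, Ne2.
White is in check but has 4 legal moves → neither.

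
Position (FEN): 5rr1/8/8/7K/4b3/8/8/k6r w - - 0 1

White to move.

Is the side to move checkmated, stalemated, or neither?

checkmate

White to move; white king on h5.
In check: yes, from the black rook on h1.
King squares — g4: attacked by Rg8; h4: attacked by Rh1; g5: attacked by Rg8; g6: attacked by Be4; h6: attacked by Rh1.
Legal moves for White: none.
In check with no legal moves → checkmate.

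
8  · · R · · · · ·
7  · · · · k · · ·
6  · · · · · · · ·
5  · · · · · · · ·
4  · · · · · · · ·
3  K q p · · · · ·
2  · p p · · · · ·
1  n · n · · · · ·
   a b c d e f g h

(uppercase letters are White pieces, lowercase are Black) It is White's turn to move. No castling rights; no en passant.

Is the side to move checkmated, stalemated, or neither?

checkmate

White to move; white king on a3.
In check: yes, from the black queen on b3.
King squares — a2: attacked by Nc1; b2: attacked by Qb3; b3: attacked by Na1; a4: attacked by Qb3; b4: attacked by Qb3.
Legal moves for White: none.
In check with no legal moves → checkmate.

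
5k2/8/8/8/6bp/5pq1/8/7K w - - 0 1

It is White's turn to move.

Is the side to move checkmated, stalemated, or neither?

stalemate

White to move; white king on h1.
In check: no.
King squares — g1: attacked by Qg3; g2: attacked by Pf3; h2: attacked by Qg3.
Legal moves for White: none.
Not in check and no legal moves → stalemate.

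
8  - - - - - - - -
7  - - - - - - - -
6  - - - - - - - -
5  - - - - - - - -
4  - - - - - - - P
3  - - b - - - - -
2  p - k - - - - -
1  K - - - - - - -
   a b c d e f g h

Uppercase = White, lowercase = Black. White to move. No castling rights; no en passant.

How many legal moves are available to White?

White to move; king on a1.
In check: yes, from the black bishop on c3.
Legal moves: Kxa2.
Count: 1.

1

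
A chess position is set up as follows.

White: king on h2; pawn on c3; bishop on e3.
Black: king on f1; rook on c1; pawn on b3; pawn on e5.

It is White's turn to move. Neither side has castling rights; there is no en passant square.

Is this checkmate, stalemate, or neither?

White to move; white king on h2.
In check: no.
Legal moves for White: Ba7, Bh6, Bb6, Bg5, Bc5, Bf4, Bd4, Bf2, Bd2, Bg1, Bxc1, Kh3, Kg3, Kh1, c4.
White has 15 legal moves and is not in check → neither.

neither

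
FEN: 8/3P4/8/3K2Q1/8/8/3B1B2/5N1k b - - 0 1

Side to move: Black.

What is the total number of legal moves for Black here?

0

Black to move; king on h1.
In check: no.
Legal moves: none.
Count: 0.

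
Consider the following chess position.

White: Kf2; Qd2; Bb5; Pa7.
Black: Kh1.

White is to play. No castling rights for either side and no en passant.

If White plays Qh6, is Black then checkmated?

After Qh6: black king on h1; in check: yes, from the white queen on h6.
King squares — g1: attacked by Kf2; g2: attacked by Kf2; h2: attacked by Qh6.
Black has no legal moves → checkmate.

yes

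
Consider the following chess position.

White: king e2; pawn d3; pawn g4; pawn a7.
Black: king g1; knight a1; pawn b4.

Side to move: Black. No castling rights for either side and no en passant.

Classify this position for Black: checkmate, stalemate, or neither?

Black to move; black king on g1.
In check: no.
Legal moves for Black: Kh2, Kg2, Kh1, Nb3, Nc2, b3.
Black has 6 legal moves and is not in check → neither.

neither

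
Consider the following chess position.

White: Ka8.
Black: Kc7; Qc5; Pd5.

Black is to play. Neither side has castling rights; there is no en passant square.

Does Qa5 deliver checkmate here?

yes

After Qa5: white king on a8; in check: yes, from the black queen on a5.
King squares — a7: attacked by Qa5; b7: attacked by Kc7; b8: attacked by Kc7.
White has no legal moves → checkmate.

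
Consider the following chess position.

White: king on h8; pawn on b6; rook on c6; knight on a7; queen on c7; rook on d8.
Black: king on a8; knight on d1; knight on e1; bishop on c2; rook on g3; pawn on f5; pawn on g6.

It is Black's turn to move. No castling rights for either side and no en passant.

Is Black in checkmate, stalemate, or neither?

checkmate

Black to move; black king on a8.
In check: yes, from the white rook on d8.
King squares — a7: attacked by Pb6; b7: attacked by Qc7; b8: attacked by Qc7.
Legal moves for Black: none.
In check with no legal moves → checkmate.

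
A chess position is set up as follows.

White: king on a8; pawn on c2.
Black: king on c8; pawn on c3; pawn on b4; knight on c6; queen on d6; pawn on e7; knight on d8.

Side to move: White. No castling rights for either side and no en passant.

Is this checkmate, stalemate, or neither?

White to move; white king on a8.
In check: no.
King squares — a7: attacked by Nc6; b7: attacked by Kc8; b8: attacked by Nc6.
Legal moves for White: none.
Not in check and no legal moves → stalemate.

stalemate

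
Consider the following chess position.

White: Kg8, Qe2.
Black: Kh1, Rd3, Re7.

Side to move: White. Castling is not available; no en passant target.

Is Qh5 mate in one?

After Qh5: black king on h1; in check: yes, from the white queen on h5.
Black has 3 legal replies: Kg2, Kg1, Rh3.
In check but a legal move exists → not checkmate.

no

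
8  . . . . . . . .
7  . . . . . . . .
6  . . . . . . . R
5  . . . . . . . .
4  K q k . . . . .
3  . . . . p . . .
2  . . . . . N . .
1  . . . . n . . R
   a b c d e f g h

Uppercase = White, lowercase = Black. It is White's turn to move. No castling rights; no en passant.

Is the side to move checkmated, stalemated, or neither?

White to move; white king on a4.
In check: yes, from the black queen on b4.
King squares — a3: attacked by Qb4; b3: attacked by Qb4; b4: attacked by Kc4; a5: attacked by Qb4; b5: attacked by Qb4.
Legal moves for White: none.
In check with no legal moves → checkmate.

checkmate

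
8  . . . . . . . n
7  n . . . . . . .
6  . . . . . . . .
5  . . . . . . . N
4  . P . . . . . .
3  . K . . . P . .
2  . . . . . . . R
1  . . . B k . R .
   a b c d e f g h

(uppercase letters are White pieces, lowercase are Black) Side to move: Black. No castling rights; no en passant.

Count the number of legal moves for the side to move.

Black to move; king on e1.
In check: yes, from the white rook on g1.
Legal moves: none.
Count: 0.

0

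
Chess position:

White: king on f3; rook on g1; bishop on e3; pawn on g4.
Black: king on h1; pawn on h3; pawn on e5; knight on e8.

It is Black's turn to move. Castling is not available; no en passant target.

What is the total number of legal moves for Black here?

1

Black to move; king on h1.
In check: yes, from the white rook on g1.
Legal moves: Kh2.
Count: 1.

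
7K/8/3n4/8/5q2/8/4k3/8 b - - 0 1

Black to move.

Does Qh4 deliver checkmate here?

After Qh4: white king on h8; in check: yes, from the black queen on h4.
White has 2 legal replies: Kg8, Kg7.
In check but a legal move exists → not checkmate.

no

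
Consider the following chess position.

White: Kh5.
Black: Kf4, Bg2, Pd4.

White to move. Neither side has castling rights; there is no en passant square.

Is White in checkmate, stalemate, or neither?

White to move; white king on h5.
In check: no.
Legal moves for White: Kh6, Kg6, Kh4.
White has 3 legal moves and is not in check → neither.

neither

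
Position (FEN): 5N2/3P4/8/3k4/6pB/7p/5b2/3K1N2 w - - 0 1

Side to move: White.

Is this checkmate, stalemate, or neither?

neither

White to move; white king on d1.
In check: no.
Legal moves for White include: Nh7, Ng6, Ne6, Bd8, Be7, Bf6, Bg5, Bg3, Bxf2, Ng3, Ne3+, Nh2, Nd2, Ke2, Kd2, Kc2, Kc1, d8=Q+, ... (list truncated; more exist).
White has legal moves and is not in check → neither.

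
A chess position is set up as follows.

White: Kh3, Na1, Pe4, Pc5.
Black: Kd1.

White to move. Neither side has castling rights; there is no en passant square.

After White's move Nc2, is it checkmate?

After Nc2: black king on d1; in check: no.
Black is not in check, so this cannot be checkmate.

no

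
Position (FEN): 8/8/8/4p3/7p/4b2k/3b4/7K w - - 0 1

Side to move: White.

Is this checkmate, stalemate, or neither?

White to move; white king on h1.
In check: no.
King squares — g1: attacked by Be3; g2: attacked by Kh3; h2: attacked by Kh3.
Legal moves for White: none.
Not in check and no legal moves → stalemate.

stalemate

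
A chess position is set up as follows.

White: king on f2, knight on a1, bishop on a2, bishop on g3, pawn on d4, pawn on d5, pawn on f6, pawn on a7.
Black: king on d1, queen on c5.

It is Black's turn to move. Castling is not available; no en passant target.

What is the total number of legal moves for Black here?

Black to move; king on d1.
In check: no.
Legal moves: Qf8, Qc8, Qe7, Qc7, Qxa7, Qd6, Qc6, Qb6, Qxd5, Qb5, Qa5, Qxd4+, Qc4, Qb4, Qc3, Qa3, Qc2+, Qc1, Kd2, Kc1.
Count: 20.

20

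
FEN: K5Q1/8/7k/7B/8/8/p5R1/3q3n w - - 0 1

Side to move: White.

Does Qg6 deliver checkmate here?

After Qg6: black king on h6; in check: yes, from the white queen on g6.
King squares — g5: attacked by Rg2; h5: attacked by Qg6; g6: attacked by Rg2; g7: attacked by Qg6; h7: attacked by Qg6.
Black has no legal moves → checkmate.

yes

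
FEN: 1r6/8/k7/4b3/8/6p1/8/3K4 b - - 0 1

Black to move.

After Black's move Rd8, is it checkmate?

no

After Rd8: white king on d1; in check: yes, from the black rook on d8.
White has 4 legal replies: Ke2, Kc2, Ke1, Kc1.
In check but a legal move exists → not checkmate.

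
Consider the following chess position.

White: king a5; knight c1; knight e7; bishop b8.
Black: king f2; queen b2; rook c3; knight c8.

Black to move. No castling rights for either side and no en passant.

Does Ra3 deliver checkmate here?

yes

After Ra3: white king on a5; in check: yes, from the black rook on a3.
King squares — a4: attacked by Ra3; b4: attacked by Qb2; b5: attacked by Qb2; a6: attacked by Ra3; b6: attacked by Qb2.
White has no legal moves → checkmate.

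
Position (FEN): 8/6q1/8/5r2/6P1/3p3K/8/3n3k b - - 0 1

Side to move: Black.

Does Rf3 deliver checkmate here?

After Rf3: white king on h3; in check: yes, from the black rook on f3.
White has 1 legal reply: Kh4.
In check but a legal move exists → not checkmate.

no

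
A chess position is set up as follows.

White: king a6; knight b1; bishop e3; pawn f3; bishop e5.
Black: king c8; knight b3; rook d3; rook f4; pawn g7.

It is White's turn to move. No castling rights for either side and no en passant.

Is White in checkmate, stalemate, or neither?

neither

White to move; white king on a6.
In check: no.
Legal moves for White include: Ka7, Kb6, Kb5, Bb8, Bxg7, Bc7, Bf6, Bd6, B5xf4, B5d4, Bc3, Bb2, Ba1, Ba7, Bb6, Bc5, B3xf4, B3d4, ... (list truncated; more exist).
White has legal moves and is not in check → neither.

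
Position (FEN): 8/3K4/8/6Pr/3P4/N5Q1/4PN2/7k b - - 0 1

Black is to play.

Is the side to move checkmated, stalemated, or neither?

Black to move; black king on h1.
In check: yes, from the white knight on f2.
King squares — g1: attacked by Qg3; g2: attacked by Qg3; h2: attacked by Qg3.
Legal moves for Black: none.
In check with no legal moves → checkmate.

checkmate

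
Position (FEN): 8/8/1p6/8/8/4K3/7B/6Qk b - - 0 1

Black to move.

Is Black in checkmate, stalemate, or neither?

Black to move; black king on h1.
In check: yes, from the white queen on g1.
King squares — g1: attacked by Bh2; g2: attacked by Qg1; h2: attacked by Qg1.
Legal moves for Black: none.
In check with no legal moves → checkmate.

checkmate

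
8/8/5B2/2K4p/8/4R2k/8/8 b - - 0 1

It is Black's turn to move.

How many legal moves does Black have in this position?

3

Black to move; king on h3.
In check: yes, from the white rook on e3.
Legal moves: Kg4, Kh2, Kg2.
Count: 3.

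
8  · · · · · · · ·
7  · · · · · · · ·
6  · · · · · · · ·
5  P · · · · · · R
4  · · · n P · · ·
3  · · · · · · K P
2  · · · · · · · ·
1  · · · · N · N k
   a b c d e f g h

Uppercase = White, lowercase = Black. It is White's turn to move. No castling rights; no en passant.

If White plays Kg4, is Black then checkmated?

After Kg4: black king on h1; in check: no.
Black is not in check, so this cannot be checkmate.

no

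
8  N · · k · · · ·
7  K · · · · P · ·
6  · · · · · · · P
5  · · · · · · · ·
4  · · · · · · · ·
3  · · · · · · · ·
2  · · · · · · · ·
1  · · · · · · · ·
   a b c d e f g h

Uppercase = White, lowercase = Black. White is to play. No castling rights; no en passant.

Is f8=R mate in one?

After f8=R: black king on d8; in check: yes, from the white rook on f8.
Black has 2 legal replies: Ke7, Kd7.
In check but a legal move exists → not checkmate.

no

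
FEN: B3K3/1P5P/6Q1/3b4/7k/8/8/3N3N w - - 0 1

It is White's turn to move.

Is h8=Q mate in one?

After h8=Q: black king on h4; in check: yes, from the white queen on h8.
King squares — g3: attacked by Nh1; h3: attacked by Qh8; g4: attacked by Qg6; g5: attacked by Qg6; h5: attacked by Qg6.
Black has no legal moves → checkmate.

yes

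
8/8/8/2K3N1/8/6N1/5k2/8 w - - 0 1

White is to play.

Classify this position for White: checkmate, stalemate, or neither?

White to move; white king on c5.
In check: no.
Legal moves for White include: Nh7, Nf7, Ne6, N5e4+, Nh3+, Nf3, Kd6, Kc6, Kb6, Kd5, Kb5, Kd4, Kc4, Kb4, Nh5, Nf5, N3e4+, Ne2, ... (list truncated; more exist).
White has legal moves and is not in check → neither.

neither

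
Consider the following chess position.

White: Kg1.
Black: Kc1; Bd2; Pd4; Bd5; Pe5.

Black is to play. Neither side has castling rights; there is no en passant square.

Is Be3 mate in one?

no

After Be3: white king on g1; in check: yes, from the black bishop on e3.
White has 2 legal replies: Kh2, Kf1.
In check but a legal move exists → not checkmate.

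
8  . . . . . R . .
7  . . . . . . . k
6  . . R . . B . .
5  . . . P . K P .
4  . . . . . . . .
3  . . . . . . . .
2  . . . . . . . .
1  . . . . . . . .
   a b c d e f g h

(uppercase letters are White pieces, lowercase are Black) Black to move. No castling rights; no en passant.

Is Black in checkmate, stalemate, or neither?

stalemate

Black to move; black king on h7.
In check: no.
King squares — g6: attacked by Kf5; h6: attacked by Pg5; g7: attacked by Bf6; g8: attacked by Rf8; h8: attacked by Bf6.
Legal moves for Black: none.
Not in check and no legal moves → stalemate.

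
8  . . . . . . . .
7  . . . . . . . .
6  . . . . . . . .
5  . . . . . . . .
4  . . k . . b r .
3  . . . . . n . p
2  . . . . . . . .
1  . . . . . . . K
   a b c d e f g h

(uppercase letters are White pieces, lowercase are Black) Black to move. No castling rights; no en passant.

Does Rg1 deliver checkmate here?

After Rg1: white king on h1; in check: yes, from the black rook on g1.
King squares — g1: attacked by Nf3; g2: attacked by Rg1; h2: attacked by Nf3.
White has no legal moves → checkmate.

yes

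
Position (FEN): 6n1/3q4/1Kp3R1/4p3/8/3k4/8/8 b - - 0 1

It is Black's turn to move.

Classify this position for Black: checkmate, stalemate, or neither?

neither

Black to move; black king on d3.
In check: no.
Legal moves for Black include: Ne7, Nh6, Nf6, Qe8, Qd8+, Qc8, Qh7, Qg7, Qf7, Qe7, Qc7+, Qb7+, Qa7+, Qe6, Qd6, Qf5, Qd5, Qg4, ... (list truncated; more exist).
Black has legal moves and is not in check → neither.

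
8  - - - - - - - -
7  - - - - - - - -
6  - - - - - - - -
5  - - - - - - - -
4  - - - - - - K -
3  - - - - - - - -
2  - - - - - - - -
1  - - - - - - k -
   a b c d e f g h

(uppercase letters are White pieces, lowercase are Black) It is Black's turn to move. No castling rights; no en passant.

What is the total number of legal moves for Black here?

Black to move; king on g1.
In check: no.
Legal moves: Kh2, Kg2, Kf2, Kh1, Kf1.
Count: 5.

5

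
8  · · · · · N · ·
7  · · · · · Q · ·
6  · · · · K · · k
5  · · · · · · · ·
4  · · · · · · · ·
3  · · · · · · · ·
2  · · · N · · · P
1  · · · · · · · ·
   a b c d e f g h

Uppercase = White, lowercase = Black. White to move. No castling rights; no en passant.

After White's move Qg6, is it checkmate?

yes

After Qg6: black king on h6; in check: yes, from the white queen on g6.
King squares — g5: attacked by Qg6; h5: attacked by Qg6; g6: attacked by Nf8; g7: attacked by Qg6; h7: attacked by Qg6.
Black has no legal moves → checkmate.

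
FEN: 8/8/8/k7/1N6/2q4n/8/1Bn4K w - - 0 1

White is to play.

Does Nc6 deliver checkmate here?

no

After Nc6: black king on a5; in check: yes, from the white knight on c6.
Black has 5 legal replies: Kb6, Ka6, Kb5, Ka4, Qxc6+.
In check but a legal move exists → not checkmate.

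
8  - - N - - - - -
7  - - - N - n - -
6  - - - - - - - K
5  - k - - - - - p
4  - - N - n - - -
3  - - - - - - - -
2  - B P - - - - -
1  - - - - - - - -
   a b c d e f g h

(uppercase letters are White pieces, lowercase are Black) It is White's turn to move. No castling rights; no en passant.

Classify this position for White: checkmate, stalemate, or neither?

White to move; white king on h6.
In check: yes, from the black knight on f7.
Legal moves for White: Kh7, Kg7, Kg6, Kxh5.
White is in check but has 4 legal moves → neither.

neither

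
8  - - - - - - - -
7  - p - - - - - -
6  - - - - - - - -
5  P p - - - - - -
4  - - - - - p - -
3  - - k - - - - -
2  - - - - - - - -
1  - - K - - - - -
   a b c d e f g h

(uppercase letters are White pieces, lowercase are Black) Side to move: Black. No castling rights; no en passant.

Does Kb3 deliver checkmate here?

no

After Kb3: white king on c1; in check: no.
White is not in check, so this cannot be checkmate.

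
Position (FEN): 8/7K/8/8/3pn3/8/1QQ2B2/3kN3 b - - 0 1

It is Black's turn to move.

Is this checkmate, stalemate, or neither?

checkmate

Black to move; black king on d1.
In check: yes, from the white queen on c2.
King squares — c1: attacked by Qb2; e1: attacked by Bf2; c2: attacked by Ne1; d2: attacked by Qc2; e2: attacked by Qc2.
Legal moves for Black: none.
In check with no legal moves → checkmate.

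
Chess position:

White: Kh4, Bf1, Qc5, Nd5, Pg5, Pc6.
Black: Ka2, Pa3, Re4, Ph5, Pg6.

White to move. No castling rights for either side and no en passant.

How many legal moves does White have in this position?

3

White to move; king on h4.
In check: yes, from the black rook on e4.
Legal moves: Kh3, Kg3, Nf4.
Count: 3.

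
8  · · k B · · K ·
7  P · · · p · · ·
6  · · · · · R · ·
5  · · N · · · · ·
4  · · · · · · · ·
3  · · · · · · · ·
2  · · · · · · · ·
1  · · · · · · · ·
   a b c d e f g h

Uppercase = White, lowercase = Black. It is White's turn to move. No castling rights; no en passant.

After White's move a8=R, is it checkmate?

yes

After a8=R: black king on c8; in check: yes, from the white rook on a8.
King squares — b7: attacked by Nc5; c7: attacked by Bd8; d7: attacked by Nc5; b8: attacked by Ra8; d8: attacked by Ra8.
Black has no legal moves → checkmate.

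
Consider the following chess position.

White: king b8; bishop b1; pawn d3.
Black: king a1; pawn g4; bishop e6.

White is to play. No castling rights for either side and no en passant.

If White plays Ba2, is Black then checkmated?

no

After Ba2: black king on a1; in check: no.
Black is not in check, so this cannot be checkmate.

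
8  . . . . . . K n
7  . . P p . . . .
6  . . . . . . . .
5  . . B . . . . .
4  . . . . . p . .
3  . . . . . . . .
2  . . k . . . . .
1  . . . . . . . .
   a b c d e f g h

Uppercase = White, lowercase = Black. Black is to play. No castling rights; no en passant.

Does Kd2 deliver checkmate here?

no

After Kd2: white king on g8; in check: no.
White is not in check, so this cannot be checkmate.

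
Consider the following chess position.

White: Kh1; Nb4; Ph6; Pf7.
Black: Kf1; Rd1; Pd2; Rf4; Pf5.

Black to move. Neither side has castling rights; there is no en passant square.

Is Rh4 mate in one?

After Rh4: white king on h1; in check: yes, from the black rook on h4.
King squares — g1: attacked by Kf1; g2: attacked by Kf1; h2: attacked by Rh4.
White has no legal moves → checkmate.

yes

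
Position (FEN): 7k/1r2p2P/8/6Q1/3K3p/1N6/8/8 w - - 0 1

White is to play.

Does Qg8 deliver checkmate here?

yes

After Qg8: black king on h8; in check: yes, from the white queen on g8.
King squares — g7: attacked by Qg8; h7: attacked by Qg8; g8: attacked by Ph7.
Black has no legal moves → checkmate.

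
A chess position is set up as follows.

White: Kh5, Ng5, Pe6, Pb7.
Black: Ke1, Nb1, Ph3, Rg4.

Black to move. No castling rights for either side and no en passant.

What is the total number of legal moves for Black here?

Black to move; king on e1.
In check: no.
Legal moves: Rxg5+, Rh4+, Rf4, Re4, Rd4, Rc4, Rb4, Ra4, Rg3, Rg2, Rg1, Kf2, Ke2, Kd2, Kf1, Kd1, Nc3, Na3, Nd2, h2.
Count: 20.

20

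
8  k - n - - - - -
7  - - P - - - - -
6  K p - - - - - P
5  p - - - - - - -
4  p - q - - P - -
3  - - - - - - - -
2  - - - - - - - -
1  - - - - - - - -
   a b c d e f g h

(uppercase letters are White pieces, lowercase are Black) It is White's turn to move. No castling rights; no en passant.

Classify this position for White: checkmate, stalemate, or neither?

checkmate

White to move; white king on a6.
In check: yes, from the black queen on c4.
King squares — a5: attacked by Pb6; b5: attacked by Qc4; b6: attacked by Nc8; a7: attacked by Ka8; b7: attacked by Ka8.
Legal moves for White: none.
In check with no legal moves → checkmate.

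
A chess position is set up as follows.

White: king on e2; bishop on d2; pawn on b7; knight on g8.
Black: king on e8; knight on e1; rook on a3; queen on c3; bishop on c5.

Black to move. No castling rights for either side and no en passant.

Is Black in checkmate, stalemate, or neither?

Black to move; black king on e8.
In check: no.
Legal moves for Black include: Kf8, Kd8, Kf7, Kd7, Bf8, Be7, Ba7, Bd6, Bb6, Bd4, Bb4, Be3, Bf2, Bg1, Qh8, Qg7, Qf6, Qe5+, ... (list truncated; more exist).
Black has legal moves and is not in check → neither.

neither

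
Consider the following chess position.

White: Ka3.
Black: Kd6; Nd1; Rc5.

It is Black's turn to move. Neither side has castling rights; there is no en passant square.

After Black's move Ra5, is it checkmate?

no

After Ra5: white king on a3; in check: yes, from the black rook on a5.
White has 2 legal replies: Kb4, Kb3.
In check but a legal move exists → not checkmate.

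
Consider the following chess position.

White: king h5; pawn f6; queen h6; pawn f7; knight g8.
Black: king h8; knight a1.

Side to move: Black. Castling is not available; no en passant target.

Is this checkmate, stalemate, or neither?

checkmate

Black to move; black king on h8.
In check: yes, from the white queen on h6.
King squares — g7: attacked by Pf6; h7: attacked by Qh6; g8: attacked by Pf7.
Legal moves for Black: none.
In check with no legal moves → checkmate.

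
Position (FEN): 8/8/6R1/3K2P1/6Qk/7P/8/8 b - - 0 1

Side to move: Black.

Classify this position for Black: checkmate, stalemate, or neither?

Black to move; black king on h4.
In check: yes, from the white queen on g4.
King squares — g3: attacked by Qg4; h3: attacked by Qg4; g4: attacked by Ph3; g5: attacked by Qg4; h5: attacked by Qg4.
Legal moves for Black: none.
In check with no legal moves → checkmate.

checkmate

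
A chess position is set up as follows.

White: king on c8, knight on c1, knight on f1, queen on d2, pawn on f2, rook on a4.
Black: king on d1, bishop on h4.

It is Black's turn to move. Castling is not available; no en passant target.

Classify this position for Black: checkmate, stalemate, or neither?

checkmate

Black to move; black king on d1.
In check: yes, from the white queen on d2.
King squares — c1: attacked by Qd2; e1: attacked by Qd2; c2: attacked by Qd2; d2: attacked by Nf1; e2: attacked by Nc1.
Legal moves for Black: none.
In check with no legal moves → checkmate.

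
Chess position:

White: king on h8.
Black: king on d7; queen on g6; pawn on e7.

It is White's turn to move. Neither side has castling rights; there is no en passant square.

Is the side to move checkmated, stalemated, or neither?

stalemate

White to move; white king on h8.
In check: no.
King squares — g7: attacked by Qg6; h7: attacked by Qg6; g8: attacked by Qg6.
Legal moves for White: none.
Not in check and no legal moves → stalemate.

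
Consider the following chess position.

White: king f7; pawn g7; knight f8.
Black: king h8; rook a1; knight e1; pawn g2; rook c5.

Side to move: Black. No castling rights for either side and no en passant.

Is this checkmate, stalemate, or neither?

Black to move; black king on h8.
In check: yes, from the white pawn on g7.
King squares — g7: attacked by Kf7; h7: attacked by Nf8; g8: attacked by Kf7.
Legal moves for Black: none.
In check with no legal moves → checkmate.

checkmate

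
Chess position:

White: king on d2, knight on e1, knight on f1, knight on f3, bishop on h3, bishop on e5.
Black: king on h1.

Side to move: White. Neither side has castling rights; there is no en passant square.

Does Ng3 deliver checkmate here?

yes

After Ng3: black king on h1; in check: yes, from the white knight on g3.
King squares — g1: attacked by Nf3; g2: attacked by Ne1; h2: attacked by Nf3.
Black has no legal moves → checkmate.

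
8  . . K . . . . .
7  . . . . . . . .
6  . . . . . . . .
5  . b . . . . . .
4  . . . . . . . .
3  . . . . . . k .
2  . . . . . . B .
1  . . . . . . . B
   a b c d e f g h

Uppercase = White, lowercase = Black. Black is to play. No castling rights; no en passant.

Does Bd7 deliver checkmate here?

no

After Bd7: white king on c8; in check: yes, from the black bishop on d7.
White has 5 legal replies: Kd8, Kb8, Kxd7, Kc7, Kb7.
In check but a legal move exists → not checkmate.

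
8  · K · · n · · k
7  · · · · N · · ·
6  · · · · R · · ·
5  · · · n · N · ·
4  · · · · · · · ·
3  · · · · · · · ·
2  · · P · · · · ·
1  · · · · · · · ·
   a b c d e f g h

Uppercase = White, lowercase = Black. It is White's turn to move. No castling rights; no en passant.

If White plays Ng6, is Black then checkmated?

After Ng6: black king on h8; in check: yes, from the white knight on g6.
Black has 2 legal replies: Kg8, Kh7.
In check but a legal move exists → not checkmate.

no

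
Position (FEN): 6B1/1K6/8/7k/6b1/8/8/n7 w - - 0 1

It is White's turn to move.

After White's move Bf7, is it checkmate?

After Bf7: black king on h5; in check: yes, from the white bishop on f7.
Black has 3 legal replies: Kh6, Kg5, Kh4.
In check but a legal move exists → not checkmate.

no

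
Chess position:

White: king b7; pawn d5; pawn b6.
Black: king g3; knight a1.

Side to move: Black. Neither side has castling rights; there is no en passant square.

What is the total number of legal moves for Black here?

Black to move; king on g3.
In check: no.
Legal moves: Kh4, Kg4, Kf4, Kh3, Kf3, Kh2, Kg2, Kf2, Nb3, Nc2.
Count: 10.

10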